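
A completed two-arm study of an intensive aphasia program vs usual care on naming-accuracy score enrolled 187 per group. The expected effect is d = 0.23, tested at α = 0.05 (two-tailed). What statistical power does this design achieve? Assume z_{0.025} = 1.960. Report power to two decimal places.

For two equal groups, power = Φ(d·√(n/2) − z_{α/2}).
d·√(n/2) = 0.23 × √(187/2) = 0.23 × 9.670 = 2.224.
z_β = 2.224 − 1.960 = 0.264.
Power = Φ(0.264) = 0.604.

power ≈ 0.60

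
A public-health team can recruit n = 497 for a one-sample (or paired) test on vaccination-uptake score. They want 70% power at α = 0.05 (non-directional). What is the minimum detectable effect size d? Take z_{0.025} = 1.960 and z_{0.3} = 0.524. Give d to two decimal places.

d_min ≈ 0.11

For a single sample (or paired design) of n = 497: d_min = (z_{α/2} + z_β)/√n.
z-sum = 1.960 + 0.524 = 2.484.
d_min = 2.484 / √497 = 2.484 / 22.293 = 0.111.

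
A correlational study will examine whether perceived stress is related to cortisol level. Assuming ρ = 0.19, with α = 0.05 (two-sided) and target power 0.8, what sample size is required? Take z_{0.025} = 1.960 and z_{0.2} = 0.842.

Fisher's z: C = ½·ln((1+r)/(1−r)) = ½·ln(1.4691) = 0.1923.
n = ((z_{α/2} + z_β)/C)² + 3.
(1.960 + 0.842) / 0.1923 = 2.802 / 0.1923 = 14.571.
n = 14.571² + 3 = 212.31 + 3 = 215.3.
Round up.

n = 216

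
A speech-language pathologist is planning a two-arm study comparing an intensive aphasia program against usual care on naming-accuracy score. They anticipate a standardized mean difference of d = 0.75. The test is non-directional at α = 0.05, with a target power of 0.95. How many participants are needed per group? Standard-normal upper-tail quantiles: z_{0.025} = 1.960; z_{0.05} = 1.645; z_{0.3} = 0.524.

n = 47 per group

For two independent groups with equal n: n = 2·((z_{α/2} + z_β) / d)².
z_{α/2} + z_β = 1.960 + 1.645 = 3.605.
n = 2 × (3.605 / 0.75)² = 2 × 4.807² = 2 × 23.10 = 46.2.
Round up to the next whole participant.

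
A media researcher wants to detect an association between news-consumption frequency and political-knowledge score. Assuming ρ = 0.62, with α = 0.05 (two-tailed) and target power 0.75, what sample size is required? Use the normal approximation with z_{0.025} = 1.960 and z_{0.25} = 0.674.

Fisher's z: C = ½·ln((1+r)/(1−r)) = ½·ln(4.2632) = 0.7250.
n = ((z_{α/2} + z_β)/C)² + 3.
(1.960 + 0.674) / 0.7250 = 2.634 / 0.7250 = 3.633.
n = 3.633² + 3 = 13.20 + 3 = 16.2.
Round up.

n = 17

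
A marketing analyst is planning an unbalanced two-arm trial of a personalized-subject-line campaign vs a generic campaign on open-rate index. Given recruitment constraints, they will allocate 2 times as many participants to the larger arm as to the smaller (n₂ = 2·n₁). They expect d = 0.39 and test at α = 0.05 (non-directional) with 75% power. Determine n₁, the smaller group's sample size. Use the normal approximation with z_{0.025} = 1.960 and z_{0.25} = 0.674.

n₁ = 69

With allocation ratio k = n₂/n₁ = 2, Var(x̄₁−x̄₂) = σ²(1/n₁ + 1/(k·n₁)) = σ²·(k+1)/(k·n₁).
So n₁ = (1 + 1/k)·((z_{α/2} + z_β)/d)² = 1.500 × (2.634/0.39)².
n₁ = 1.500 × 45.61 = 68.4.
Round up: n₁ = 69, giving n₂ = 2 × 69 = 138.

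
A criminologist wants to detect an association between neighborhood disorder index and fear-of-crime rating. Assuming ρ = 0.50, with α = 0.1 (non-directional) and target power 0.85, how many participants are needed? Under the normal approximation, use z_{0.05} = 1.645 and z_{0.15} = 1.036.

n = 27

Fisher's z: C = ½·ln((1+r)/(1−r)) = ½·ln(3.0000) = 0.5493.
n = ((z_{α/2} + z_β)/C)² + 3.
(1.645 + 1.036) / 0.5493 = 2.681 / 0.5493 = 4.881.
n = 4.881² + 3 = 23.82 + 3 = 26.8.
Round up.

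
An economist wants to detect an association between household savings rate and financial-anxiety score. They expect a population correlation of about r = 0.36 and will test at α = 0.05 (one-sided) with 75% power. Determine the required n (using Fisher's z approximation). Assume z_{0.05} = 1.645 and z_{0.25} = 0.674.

Fisher's z: C = ½·ln((1+r)/(1−r)) = ½·ln(2.1250) = 0.3769.
n = ((z_{α} + z_β)/C)² + 3.
(1.645 + 0.674) / 0.3769 = 2.319 / 0.3769 = 6.153.
n = 6.153² + 3 = 37.86 + 3 = 40.9.
Round up.

n = 41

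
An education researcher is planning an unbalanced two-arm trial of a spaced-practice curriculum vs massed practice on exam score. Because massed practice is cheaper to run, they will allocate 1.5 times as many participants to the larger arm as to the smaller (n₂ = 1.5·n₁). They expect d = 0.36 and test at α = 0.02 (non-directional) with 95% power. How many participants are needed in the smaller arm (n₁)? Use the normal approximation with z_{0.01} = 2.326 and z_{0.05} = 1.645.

n₁ = 203

With allocation ratio k = n₂/n₁ = 1.5, Var(x̄₁−x̄₂) = σ²(1/n₁ + 1/(k·n₁)) = σ²·(k+1)/(k·n₁).
So n₁ = (1 + 1/k)·((z_{α/2} + z_β)/d)² = 1.667 × (3.971/0.36)².
n₁ = 1.667 × 121.67 = 202.8.
Round up: n₁ = 203, giving n₂ = ⌈1.5 × 203⌉ = ⌈304.5⌉ = 305.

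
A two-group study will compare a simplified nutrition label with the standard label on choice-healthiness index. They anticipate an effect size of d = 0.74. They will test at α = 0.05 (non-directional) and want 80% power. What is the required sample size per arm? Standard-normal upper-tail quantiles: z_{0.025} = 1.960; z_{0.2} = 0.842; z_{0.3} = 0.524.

For two independent groups with equal n: n = 2·((z_{α/2} + z_β) / d)².
z_{α/2} + z_β = 1.960 + 0.842 = 2.802.
n = 2 × (2.802 / 0.74)² = 2 × 3.786² = 2 × 14.34 = 28.7.
Round up to the next whole participant.

n = 29 per group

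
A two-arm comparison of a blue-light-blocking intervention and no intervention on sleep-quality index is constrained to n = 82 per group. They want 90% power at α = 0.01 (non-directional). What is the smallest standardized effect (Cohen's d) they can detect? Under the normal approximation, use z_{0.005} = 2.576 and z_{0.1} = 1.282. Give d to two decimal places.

d_min ≈ 0.60

For two independent groups of n = 82 each: d_min = (z_{α/2} + z_β)·√(2/n).
z-sum = 2.576 + 1.282 = 3.858.
d_min = 3.858 × √(2/82) = 3.858 × 0.1562 = 0.603.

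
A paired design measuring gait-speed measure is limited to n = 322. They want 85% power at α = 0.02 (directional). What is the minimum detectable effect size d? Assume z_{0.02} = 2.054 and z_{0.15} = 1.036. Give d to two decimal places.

d_min ≈ 0.17

For a single sample (or paired design) of n = 322: d_min = (z_{α} + z_β)/√n.
z-sum = 2.054 + 1.036 = 3.090.
d_min = 3.090 / √322 = 3.090 / 17.944 = 0.172.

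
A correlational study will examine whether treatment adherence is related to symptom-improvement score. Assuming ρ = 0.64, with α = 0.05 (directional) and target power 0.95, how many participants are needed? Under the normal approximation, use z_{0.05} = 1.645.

n = 22

Fisher's z: C = ½·ln((1+r)/(1−r)) = ½·ln(4.5556) = 0.7582.
n = ((z_{α} + z_β)/C)² + 3.
(1.645 + 1.645) / 0.7582 = 3.290 / 0.7582 = 4.339.
n = 4.339² + 3 = 18.83 + 3 = 21.8.
Round up.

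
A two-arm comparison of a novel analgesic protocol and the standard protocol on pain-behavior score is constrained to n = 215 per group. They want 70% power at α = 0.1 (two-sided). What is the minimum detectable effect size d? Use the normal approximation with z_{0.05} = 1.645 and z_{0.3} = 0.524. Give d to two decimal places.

d_min ≈ 0.21

For two independent groups of n = 215 each: d_min = (z_{α/2} + z_β)·√(2/n).
z-sum = 1.645 + 0.524 = 2.169.
d_min = 2.169 × √(2/215) = 2.169 × 0.0964 = 0.209.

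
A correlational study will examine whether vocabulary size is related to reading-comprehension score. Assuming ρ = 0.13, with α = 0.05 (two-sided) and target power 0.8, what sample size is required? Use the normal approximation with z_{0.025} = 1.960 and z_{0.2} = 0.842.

Fisher's z: C = ½·ln((1+r)/(1−r)) = ½·ln(1.2989) = 0.1307.
n = ((z_{α/2} + z_β)/C)² + 3.
(1.960 + 0.842) / 0.1307 = 2.802 / 0.1307 = 21.438.
n = 21.438² + 3 = 459.61 + 3 = 462.6.
Round up.

n = 463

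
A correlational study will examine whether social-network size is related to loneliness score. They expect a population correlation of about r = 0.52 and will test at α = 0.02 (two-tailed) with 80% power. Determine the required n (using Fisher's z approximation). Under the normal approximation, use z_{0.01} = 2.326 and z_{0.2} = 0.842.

n = 34

Fisher's z: C = ½·ln((1+r)/(1−r)) = ½·ln(3.1667) = 0.5763.
n = ((z_{α/2} + z_β)/C)² + 3.
(2.326 + 0.842) / 0.5763 = 3.168 / 0.5763 = 5.497.
n = 5.497² + 3 = 30.22 + 3 = 33.2.
Round up.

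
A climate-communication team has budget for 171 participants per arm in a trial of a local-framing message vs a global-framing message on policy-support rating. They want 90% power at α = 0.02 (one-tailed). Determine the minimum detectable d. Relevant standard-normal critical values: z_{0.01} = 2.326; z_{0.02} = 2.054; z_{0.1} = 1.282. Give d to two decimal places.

d_min ≈ 0.36

For two independent groups of n = 171 each: d_min = (z_{α} + z_β)·√(2/n).
z-sum = 2.054 + 1.282 = 3.336.
d_min = 3.336 × √(2/171) = 3.336 × 0.1081 = 0.361.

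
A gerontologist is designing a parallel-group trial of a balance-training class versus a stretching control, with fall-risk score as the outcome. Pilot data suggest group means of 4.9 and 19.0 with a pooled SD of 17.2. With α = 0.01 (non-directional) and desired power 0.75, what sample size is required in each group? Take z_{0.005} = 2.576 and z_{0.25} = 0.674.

Cohen's d = |M₁ − M₂| / SD_pooled = |4.9 − 19.0| / 17.2 = 14.1 / 17.2 = 0.820.
For two independent groups with equal n: n = 2·((z_{α/2} + z_β) / d)².
z_{α/2} + z_β = 2.576 + 0.674 = 3.250.
n = 2 × (3.250 / 0.820)² = 2 × 3.963² = 2 × 15.71 = 31.4.
Round up to the next whole participant.

n = 32 per group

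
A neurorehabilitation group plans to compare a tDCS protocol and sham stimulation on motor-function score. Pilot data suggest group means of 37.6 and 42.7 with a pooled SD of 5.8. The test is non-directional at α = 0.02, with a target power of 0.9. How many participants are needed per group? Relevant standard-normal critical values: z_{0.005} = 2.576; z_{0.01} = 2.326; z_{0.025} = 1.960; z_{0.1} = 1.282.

Cohen's d = |M₁ − M₂| / SD_pooled = |37.6 − 42.7| / 5.8 = 5.1 / 5.8 = 0.879.
For two independent groups with equal n: n = 2·((z_{α/2} + z_β) / d)².
z_{α/2} + z_β = 2.326 + 1.282 = 3.608.
n = 2 × (3.608 / 0.879)² = 2 × 4.105² = 2 × 16.85 = 33.7.
Round up to the next whole participant.

n = 34 per group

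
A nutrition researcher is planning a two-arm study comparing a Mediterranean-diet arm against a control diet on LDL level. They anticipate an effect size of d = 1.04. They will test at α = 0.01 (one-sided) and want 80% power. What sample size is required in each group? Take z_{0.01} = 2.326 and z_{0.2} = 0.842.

n = 19 per group

For two independent groups with equal n: n = 2·((z_{α} + z_β) / d)².
z_{α} + z_β = 2.326 + 0.842 = 3.168.
n = 2 × (3.168 / 1.04)² = 2 × 3.046² = 2 × 9.28 = 18.6.
Round up to the next whole participant.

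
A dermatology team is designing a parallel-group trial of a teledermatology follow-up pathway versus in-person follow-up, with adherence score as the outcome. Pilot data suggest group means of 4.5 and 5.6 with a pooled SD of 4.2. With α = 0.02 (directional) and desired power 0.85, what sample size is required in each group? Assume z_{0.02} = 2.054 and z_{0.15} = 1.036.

Cohen's d = |M₁ − M₂| / SD_pooled = |4.5 − 5.6| / 4.2 = 1.1 / 4.2 = 0.262.
For two independent groups with equal n: n = 2·((z_{α} + z_β) / d)².
z_{α} + z_β = 2.054 + 1.036 = 3.090.
n = 2 × (3.090 / 0.262)² = 2 × 11.794² = 2 × 139.10 = 278.2.
Round up to the next whole participant.

n = 279 per group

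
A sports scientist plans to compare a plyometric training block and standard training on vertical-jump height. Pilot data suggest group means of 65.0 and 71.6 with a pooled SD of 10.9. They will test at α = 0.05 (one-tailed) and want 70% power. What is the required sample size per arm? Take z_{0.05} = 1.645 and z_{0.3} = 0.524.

n = 26 per group

Cohen's d = |M₁ − M₂| / SD_pooled = |65.0 − 71.6| / 10.9 = 6.6 / 10.9 = 0.606.
For two independent groups with equal n: n = 2·((z_{α} + z_β) / d)².
z_{α} + z_β = 1.645 + 0.524 = 2.169.
n = 2 × (2.169 / 0.606)² = 2 × 3.579² = 2 × 12.81 = 25.6.
Round up to the next whole participant.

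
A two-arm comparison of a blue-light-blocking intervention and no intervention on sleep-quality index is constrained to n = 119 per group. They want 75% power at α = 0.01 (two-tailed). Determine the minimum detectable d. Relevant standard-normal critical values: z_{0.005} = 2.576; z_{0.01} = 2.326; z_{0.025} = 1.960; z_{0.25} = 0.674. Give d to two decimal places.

For two independent groups of n = 119 each: d_min = (z_{α/2} + z_β)·√(2/n).
z-sum = 2.576 + 0.674 = 3.250.
d_min = 3.250 × √(2/119) = 3.250 × 0.1296 = 0.421.

d_min ≈ 0.42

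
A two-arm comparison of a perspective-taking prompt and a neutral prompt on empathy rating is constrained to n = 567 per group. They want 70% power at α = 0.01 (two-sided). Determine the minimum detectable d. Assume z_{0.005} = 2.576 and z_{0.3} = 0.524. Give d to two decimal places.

For two independent groups of n = 567 each: d_min = (z_{α/2} + z_β)·√(2/n).
z-sum = 2.576 + 0.524 = 3.100.
d_min = 3.100 × √(2/567) = 3.100 × 0.0594 = 0.184.

d_min ≈ 0.18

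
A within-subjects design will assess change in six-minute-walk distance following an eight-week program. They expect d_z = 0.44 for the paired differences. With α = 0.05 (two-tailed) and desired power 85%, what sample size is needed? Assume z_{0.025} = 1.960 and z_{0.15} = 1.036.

For a paired (one-sample on differences) test: n = ((z_{α/2} + z_β) / d)².
z_{α/2} + z_β = 1.960 + 1.036 = 2.996.
n = (2.996 / 0.44)² = 6.809² = 46.36.
Round up.

n = 47 pairs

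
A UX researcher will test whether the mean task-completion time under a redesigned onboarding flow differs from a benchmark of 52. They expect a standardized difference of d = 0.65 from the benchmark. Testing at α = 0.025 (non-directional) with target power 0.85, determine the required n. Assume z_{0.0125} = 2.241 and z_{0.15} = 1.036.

n = 26

For a one-sample test: n = ((z_{α/2} + z_β) / d)².
z_{α/2} + z_β = 2.241 + 1.036 = 3.277.
n = (3.277 / 0.65)² = 5.042² = 25.42.
Round up.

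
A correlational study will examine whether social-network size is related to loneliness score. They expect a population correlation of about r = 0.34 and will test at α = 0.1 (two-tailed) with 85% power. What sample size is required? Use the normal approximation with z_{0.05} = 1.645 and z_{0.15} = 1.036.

n = 61

Fisher's z: C = ½·ln((1+r)/(1−r)) = ½·ln(2.0303) = 0.3541.
n = ((z_{α/2} + z_β)/C)² + 3.
(1.645 + 1.036) / 0.3541 = 2.681 / 0.3541 = 7.571.
n = 7.571² + 3 = 57.32 + 3 = 60.3.
Round up.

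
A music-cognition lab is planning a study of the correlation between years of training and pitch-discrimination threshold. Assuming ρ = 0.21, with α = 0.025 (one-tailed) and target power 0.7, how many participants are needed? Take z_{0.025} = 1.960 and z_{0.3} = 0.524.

Fisher's z: C = ½·ln((1+r)/(1−r)) = ½·ln(1.5316) = 0.2132.
n = ((z_{α} + z_β)/C)² + 3.
(1.960 + 0.524) / 0.2132 = 2.484 / 0.2132 = 11.651.
n = 11.651² + 3 = 135.75 + 3 = 138.7.
Round up.

n = 139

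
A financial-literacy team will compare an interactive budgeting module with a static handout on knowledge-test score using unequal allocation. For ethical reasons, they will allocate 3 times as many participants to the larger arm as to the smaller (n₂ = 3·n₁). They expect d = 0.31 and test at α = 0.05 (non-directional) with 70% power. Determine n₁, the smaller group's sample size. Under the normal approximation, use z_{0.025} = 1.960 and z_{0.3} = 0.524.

n₁ = 86

With allocation ratio k = n₂/n₁ = 3, Var(x̄₁−x̄₂) = σ²(1/n₁ + 1/(k·n₁)) = σ²·(k+1)/(k·n₁).
So n₁ = (1 + 1/k)·((z_{α/2} + z_β)/d)² = 1.333 × (2.484/0.31)².
n₁ = 1.333 × 64.21 = 85.6.
Round up: n₁ = 86, giving n₂ = 3 × 86 = 258.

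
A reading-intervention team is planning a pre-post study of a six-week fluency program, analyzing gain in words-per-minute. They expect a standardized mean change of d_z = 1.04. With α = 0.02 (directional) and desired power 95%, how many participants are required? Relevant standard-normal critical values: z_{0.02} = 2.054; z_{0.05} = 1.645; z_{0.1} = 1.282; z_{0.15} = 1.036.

n = 13 pairs

For a paired (one-sample on differences) test: n = ((z_{α} + z_β) / d)².
z_{α} + z_β = 2.054 + 1.645 = 3.699.
n = (3.699 / 1.04)² = 3.557² = 12.65.
Round up.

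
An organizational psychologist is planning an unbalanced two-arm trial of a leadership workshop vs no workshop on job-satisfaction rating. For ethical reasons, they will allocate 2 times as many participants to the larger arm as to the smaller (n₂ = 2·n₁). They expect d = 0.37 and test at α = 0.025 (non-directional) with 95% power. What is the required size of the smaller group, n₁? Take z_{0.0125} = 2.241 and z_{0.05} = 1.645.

n₁ = 166

With allocation ratio k = n₂/n₁ = 2, Var(x̄₁−x̄₂) = σ²(1/n₁ + 1/(k·n₁)) = σ²·(k+1)/(k·n₁).
So n₁ = (1 + 1/k)·((z_{α/2} + z_β)/d)² = 1.500 × (3.886/0.37)².
n₁ = 1.500 × 110.31 = 165.5.
Round up: n₁ = 166, giving n₂ = 2 × 166 = 332.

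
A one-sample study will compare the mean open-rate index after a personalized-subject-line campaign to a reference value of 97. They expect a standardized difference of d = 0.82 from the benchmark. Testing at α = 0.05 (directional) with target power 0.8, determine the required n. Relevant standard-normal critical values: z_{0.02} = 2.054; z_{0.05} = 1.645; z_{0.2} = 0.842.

For a one-sample test: n = ((z_{α} + z_β) / d)².
z_{α} + z_β = 1.645 + 0.842 = 2.487.
n = (2.487 / 0.82)² = 3.033² = 9.20.
Round up.

n = 10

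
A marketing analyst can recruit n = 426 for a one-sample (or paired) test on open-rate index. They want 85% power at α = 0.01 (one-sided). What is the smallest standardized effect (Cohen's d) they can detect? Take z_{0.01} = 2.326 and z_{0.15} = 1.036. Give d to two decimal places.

d_min ≈ 0.16

For a single sample (or paired design) of n = 426: d_min = (z_{α} + z_β)/√n.
z-sum = 2.326 + 1.036 = 3.362.
d_min = 3.362 / √426 = 3.362 / 20.640 = 0.163.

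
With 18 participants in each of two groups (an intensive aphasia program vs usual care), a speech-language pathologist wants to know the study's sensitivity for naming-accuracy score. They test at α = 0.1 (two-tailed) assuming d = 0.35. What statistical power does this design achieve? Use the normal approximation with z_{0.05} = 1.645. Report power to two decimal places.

power ≈ 0.28

For two equal groups, power = Φ(d·√(n/2) − z_{α/2}).
d·√(n/2) = 0.35 × √(18/2) = 0.35 × 3.000 = 1.050.
z_β = 1.050 − 1.645 = -0.595.
Power = Φ(-0.595) = 0.276.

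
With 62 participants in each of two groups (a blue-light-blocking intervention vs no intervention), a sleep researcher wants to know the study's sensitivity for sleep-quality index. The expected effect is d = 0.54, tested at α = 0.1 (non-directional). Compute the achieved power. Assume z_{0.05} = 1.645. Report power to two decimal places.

power ≈ 0.91

For two equal groups, power = Φ(d·√(n/2) − z_{α/2}).
d·√(n/2) = 0.54 × √(62/2) = 0.54 × 5.568 = 3.007.
z_β = 3.007 − 1.645 = 1.362.
Power = Φ(1.362) = 0.913.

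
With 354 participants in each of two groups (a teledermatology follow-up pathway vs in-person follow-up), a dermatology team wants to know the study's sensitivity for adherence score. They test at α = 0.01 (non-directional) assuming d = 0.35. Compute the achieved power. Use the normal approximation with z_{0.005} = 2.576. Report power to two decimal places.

For two equal groups, power = Φ(d·√(n/2) − z_{α/2}).
d·√(n/2) = 0.35 × √(354/2) = 0.35 × 13.304 = 4.656.
z_β = 4.656 − 2.576 = 2.080.
Power = Φ(2.080) = 0.981.

power ≈ 0.98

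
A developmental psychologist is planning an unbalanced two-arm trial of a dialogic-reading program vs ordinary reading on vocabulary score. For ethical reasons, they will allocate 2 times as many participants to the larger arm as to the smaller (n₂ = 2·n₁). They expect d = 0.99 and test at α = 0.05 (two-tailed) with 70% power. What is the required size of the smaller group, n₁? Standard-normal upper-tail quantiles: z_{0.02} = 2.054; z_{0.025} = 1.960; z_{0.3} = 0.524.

With allocation ratio k = n₂/n₁ = 2, Var(x̄₁−x̄₂) = σ²(1/n₁ + 1/(k·n₁)) = σ²·(k+1)/(k·n₁).
So n₁ = (1 + 1/k)·((z_{α/2} + z_β)/d)² = 1.500 × (2.484/0.99)².
n₁ = 1.500 × 6.30 = 9.4.
Round up: n₁ = 10, giving n₂ = 2 × 10 = 20.

n₁ = 10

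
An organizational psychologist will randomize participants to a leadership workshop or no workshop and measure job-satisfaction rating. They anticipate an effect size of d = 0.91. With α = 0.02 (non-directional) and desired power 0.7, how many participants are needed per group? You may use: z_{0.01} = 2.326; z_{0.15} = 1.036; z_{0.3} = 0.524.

n = 20 per group

For two independent groups with equal n: n = 2·((z_{α/2} + z_β) / d)².
z_{α/2} + z_β = 2.326 + 0.524 = 2.850.
n = 2 × (2.850 / 0.91)² = 2 × 3.132² = 2 × 9.81 = 19.6.
Round up to the next whole participant.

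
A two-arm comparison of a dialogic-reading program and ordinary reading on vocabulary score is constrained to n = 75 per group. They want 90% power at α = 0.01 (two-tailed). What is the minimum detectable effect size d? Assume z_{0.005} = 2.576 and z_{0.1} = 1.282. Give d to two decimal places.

For two independent groups of n = 75 each: d_min = (z_{α/2} + z_β)·√(2/n).
z-sum = 2.576 + 1.282 = 3.858.
d_min = 3.858 × √(2/75) = 3.858 × 0.1633 = 0.630.

d_min ≈ 0.63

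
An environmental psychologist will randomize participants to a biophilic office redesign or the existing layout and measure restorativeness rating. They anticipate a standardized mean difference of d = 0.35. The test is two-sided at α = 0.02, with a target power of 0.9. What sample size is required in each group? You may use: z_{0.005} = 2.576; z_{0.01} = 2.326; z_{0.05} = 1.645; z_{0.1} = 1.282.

n = 213 per group

For two independent groups with equal n: n = 2·((z_{α/2} + z_β) / d)².
z_{α/2} + z_β = 2.326 + 1.282 = 3.608.
n = 2 × (3.608 / 0.35)² = 2 × 10.309² = 2 × 106.27 = 212.5.
Round up to the next whole participant.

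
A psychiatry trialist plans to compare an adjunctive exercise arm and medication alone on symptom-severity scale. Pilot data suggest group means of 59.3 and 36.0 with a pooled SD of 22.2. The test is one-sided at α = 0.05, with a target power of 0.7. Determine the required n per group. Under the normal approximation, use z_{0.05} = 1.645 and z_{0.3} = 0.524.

n = 9 per group

Cohen's d = |M₁ − M₂| / SD_pooled = |59.3 − 36.0| / 22.2 = 23.3 / 22.2 = 1.050.
For two independent groups with equal n: n = 2·((z_{α} + z_β) / d)².
z_{α} + z_β = 1.645 + 0.524 = 2.169.
n = 2 × (2.169 / 1.050)² = 2 × 2.066² = 2 × 4.27 = 8.5.
Round up to the next whole participant.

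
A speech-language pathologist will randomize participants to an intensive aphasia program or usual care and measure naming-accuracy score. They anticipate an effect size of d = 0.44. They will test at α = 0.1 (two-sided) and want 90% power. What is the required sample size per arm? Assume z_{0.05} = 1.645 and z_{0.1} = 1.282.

n = 89 per group

For two independent groups with equal n: n = 2·((z_{α/2} + z_β) / d)².
z_{α/2} + z_β = 1.645 + 1.282 = 2.927.
n = 2 × (2.927 / 0.44)² = 2 × 6.652² = 2 × 44.25 = 88.5.
Round up to the next whole participant.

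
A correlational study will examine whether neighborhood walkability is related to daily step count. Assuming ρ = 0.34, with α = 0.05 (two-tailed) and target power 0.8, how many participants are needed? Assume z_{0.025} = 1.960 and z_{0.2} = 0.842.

Fisher's z: C = ½·ln((1+r)/(1−r)) = ½·ln(2.0303) = 0.3541.
n = ((z_{α/2} + z_β)/C)² + 3.
(1.960 + 0.842) / 0.3541 = 2.802 / 0.3541 = 7.913.
n = 7.913² + 3 = 62.62 + 3 = 65.6.
Round up.

n = 66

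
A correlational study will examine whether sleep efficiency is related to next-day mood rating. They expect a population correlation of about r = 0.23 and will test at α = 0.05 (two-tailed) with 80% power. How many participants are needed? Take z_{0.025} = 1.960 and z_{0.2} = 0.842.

n = 147

Fisher's z: C = ½·ln((1+r)/(1−r)) = ½·ln(1.5974) = 0.2342.
n = ((z_{α/2} + z_β)/C)² + 3.
(1.960 + 0.842) / 0.2342 = 2.802 / 0.2342 = 11.964.
n = 11.964² + 3 = 143.14 + 3 = 146.1.
Round up.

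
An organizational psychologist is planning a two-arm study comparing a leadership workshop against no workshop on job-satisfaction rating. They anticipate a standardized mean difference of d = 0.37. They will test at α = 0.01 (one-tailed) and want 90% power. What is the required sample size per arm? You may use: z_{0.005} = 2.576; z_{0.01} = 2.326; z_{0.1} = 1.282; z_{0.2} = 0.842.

For two independent groups with equal n: n = 2·((z_{α} + z_β) / d)².
z_{α} + z_β = 2.326 + 1.282 = 3.608.
n = 2 × (3.608 / 0.37)² = 2 × 9.751² = 2 × 95.09 = 190.2.
Round up to the next whole participant.

n = 191 per group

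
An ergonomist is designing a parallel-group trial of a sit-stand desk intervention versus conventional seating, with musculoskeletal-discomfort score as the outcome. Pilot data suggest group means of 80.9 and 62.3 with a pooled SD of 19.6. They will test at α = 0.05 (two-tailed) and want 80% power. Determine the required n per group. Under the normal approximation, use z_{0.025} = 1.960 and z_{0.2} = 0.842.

n = 18 per group

Cohen's d = |M₁ − M₂| / SD_pooled = |80.9 − 62.3| / 19.6 = 18.6 / 19.6 = 0.949.
For two independent groups with equal n: n = 2·((z_{α/2} + z_β) / d)².
z_{α/2} + z_β = 1.960 + 0.842 = 2.802.
n = 2 × (2.802 / 0.949)² = 2 × 2.953² = 2 × 8.72 = 17.4.
Round up to the next whole participant.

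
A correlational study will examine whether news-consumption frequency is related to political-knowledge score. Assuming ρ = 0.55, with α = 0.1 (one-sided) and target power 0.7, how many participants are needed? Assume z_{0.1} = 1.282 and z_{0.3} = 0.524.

n = 12

Fisher's z: C = ½·ln((1+r)/(1−r)) = ½·ln(3.4444) = 0.6184.
n = ((z_{α} + z_β)/C)² + 3.
(1.282 + 0.524) / 0.6184 = 1.806 / 0.6184 = 2.920.
n = 2.920² + 3 = 8.53 + 3 = 11.5.
Round up.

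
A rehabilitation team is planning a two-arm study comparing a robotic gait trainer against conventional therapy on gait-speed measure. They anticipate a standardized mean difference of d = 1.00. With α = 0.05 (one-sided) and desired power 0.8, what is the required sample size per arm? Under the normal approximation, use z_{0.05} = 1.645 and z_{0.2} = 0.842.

For two independent groups with equal n: n = 2·((z_{α} + z_β) / d)².
z_{α} + z_β = 1.645 + 0.842 = 2.487.
n = 2 × (2.487 / 1.00)² = 2 × 2.487² = 2 × 6.19 = 12.4.
Round up to the next whole participant.

n = 13 per group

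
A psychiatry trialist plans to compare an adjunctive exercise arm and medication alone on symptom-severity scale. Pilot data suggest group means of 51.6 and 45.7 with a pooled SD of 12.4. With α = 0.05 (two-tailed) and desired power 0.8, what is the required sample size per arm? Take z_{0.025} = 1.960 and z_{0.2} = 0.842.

n = 70 per group

Cohen's d = |M₁ − M₂| / SD_pooled = |51.6 − 45.7| / 12.4 = 5.9 / 12.4 = 0.476.
For two independent groups with equal n: n = 2·((z_{α/2} + z_β) / d)².
z_{α/2} + z_β = 1.960 + 0.842 = 2.802.
n = 2 × (2.802 / 0.476)² = 2 × 5.887² = 2 × 34.65 = 69.3.
Round up to the next whole participant.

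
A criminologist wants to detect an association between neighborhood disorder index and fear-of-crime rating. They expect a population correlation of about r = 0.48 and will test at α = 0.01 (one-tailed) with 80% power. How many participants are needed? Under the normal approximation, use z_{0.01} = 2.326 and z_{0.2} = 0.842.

n = 40

Fisher's z: C = ½·ln((1+r)/(1−r)) = ½·ln(2.8462) = 0.5230.
n = ((z_{α} + z_β)/C)² + 3.
(2.326 + 0.842) / 0.5230 = 3.168 / 0.5230 = 6.057.
n = 6.057² + 3 = 36.69 + 3 = 39.7.
Round up.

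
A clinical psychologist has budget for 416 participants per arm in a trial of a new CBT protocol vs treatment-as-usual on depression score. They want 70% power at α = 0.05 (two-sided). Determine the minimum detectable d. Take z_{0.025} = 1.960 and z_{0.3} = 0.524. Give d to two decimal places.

For two independent groups of n = 416 each: d_min = (z_{α/2} + z_β)·√(2/n).
z-sum = 1.960 + 0.524 = 2.484.
d_min = 2.484 × √(2/416) = 2.484 × 0.0693 = 0.172.

d_min ≈ 0.17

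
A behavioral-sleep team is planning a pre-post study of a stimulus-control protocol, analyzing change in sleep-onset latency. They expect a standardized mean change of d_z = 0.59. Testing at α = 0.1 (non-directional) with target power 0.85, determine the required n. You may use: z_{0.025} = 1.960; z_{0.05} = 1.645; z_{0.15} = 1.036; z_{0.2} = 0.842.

n = 21 pairs

For a paired (one-sample on differences) test: n = ((z_{α/2} + z_β) / d)².
z_{α/2} + z_β = 1.645 + 1.036 = 2.681.
n = (2.681 / 0.59)² = 4.544² = 20.65.
Round up.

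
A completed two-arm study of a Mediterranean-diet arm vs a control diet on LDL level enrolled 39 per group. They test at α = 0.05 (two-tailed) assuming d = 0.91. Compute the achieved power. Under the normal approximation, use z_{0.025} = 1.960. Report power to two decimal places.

power ≈ 0.98

For two equal groups, power = Φ(d·√(n/2) − z_{α/2}).
d·√(n/2) = 0.91 × √(39/2) = 0.91 × 4.416 = 4.018.
z_β = 4.018 − 1.960 = 2.058.
Power = Φ(2.058) = 0.980.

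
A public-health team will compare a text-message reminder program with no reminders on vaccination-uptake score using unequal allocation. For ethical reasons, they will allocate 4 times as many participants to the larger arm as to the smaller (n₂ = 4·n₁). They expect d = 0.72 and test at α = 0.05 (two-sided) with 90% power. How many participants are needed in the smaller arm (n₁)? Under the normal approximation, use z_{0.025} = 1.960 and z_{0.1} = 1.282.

With allocation ratio k = n₂/n₁ = 4, Var(x̄₁−x̄₂) = σ²(1/n₁ + 1/(k·n₁)) = σ²·(k+1)/(k·n₁).
So n₁ = (1 + 1/k)·((z_{α/2} + z_β)/d)² = 1.250 × (3.242/0.72)².
n₁ = 1.250 × 20.28 = 25.3.
Round up: n₁ = 26, giving n₂ = 4 × 26 = 104.

n₁ = 26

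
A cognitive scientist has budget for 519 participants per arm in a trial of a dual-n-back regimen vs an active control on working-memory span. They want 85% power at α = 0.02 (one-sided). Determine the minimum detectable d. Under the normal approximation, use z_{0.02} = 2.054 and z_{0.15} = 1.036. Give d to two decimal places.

For two independent groups of n = 519 each: d_min = (z_{α} + z_β)·√(2/n).
z-sum = 2.054 + 1.036 = 3.090.
d_min = 3.090 × √(2/519) = 3.090 × 0.0621 = 0.192.

d_min ≈ 0.19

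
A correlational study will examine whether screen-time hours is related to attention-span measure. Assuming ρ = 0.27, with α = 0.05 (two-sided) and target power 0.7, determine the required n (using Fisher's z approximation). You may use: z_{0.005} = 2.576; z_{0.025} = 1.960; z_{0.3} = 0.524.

Fisher's z: C = ½·ln((1+r)/(1−r)) = ½·ln(1.7397) = 0.2769.
n = ((z_{α/2} + z_β)/C)² + 3.
(1.960 + 0.524) / 0.2769 = 2.484 / 0.2769 = 8.971.
n = 8.971² + 3 = 80.47 + 3 = 83.5.
Round up.

n = 84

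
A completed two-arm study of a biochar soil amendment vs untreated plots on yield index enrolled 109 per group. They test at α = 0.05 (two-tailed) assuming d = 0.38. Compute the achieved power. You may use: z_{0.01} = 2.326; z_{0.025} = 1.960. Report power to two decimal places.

power ≈ 0.80

For two equal groups, power = Φ(d·√(n/2) − z_{α/2}).
d·√(n/2) = 0.38 × √(109/2) = 0.38 × 7.382 = 2.805.
z_β = 2.805 − 1.960 = 0.845.
Power = Φ(0.845) = 0.801.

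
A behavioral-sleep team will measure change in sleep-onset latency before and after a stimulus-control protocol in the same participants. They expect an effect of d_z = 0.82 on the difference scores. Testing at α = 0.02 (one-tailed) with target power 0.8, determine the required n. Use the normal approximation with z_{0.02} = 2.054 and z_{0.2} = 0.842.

n = 13 pairs

For a paired (one-sample on differences) test: n = ((z_{α} + z_β) / d)².
z_{α} + z_β = 2.054 + 0.842 = 2.896.
n = (2.896 / 0.82)² = 3.532² = 12.47.
Round up.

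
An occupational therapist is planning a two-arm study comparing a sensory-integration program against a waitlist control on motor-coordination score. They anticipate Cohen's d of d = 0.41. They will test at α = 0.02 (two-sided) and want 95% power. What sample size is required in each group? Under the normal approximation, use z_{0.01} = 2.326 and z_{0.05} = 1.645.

For two independent groups with equal n: n = 2·((z_{α/2} + z_β) / d)².
z_{α/2} + z_β = 2.326 + 1.645 = 3.971.
n = 2 × (3.971 / 0.41)² = 2 × 9.685² = 2 × 93.81 = 187.6.
Round up to the next whole participant.

n = 188 per group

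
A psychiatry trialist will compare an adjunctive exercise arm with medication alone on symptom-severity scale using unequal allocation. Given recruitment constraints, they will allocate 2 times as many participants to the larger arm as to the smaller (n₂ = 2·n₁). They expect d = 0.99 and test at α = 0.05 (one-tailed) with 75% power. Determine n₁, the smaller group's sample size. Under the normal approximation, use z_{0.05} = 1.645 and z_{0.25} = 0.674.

With allocation ratio k = n₂/n₁ = 2, Var(x̄₁−x̄₂) = σ²(1/n₁ + 1/(k·n₁)) = σ²·(k+1)/(k·n₁).
So n₁ = (1 + 1/k)·((z_{α} + z_β)/d)² = 1.500 × (2.319/0.99)².
n₁ = 1.500 × 5.49 = 8.2.
Round up: n₁ = 9, giving n₂ = 2 × 9 = 18.

n₁ = 9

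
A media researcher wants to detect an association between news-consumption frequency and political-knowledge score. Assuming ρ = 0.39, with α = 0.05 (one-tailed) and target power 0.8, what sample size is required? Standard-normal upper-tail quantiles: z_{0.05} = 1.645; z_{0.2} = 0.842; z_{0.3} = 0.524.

n = 40

Fisher's z: C = ½·ln((1+r)/(1−r)) = ½·ln(2.2787) = 0.4118.
n = ((z_{α} + z_β)/C)² + 3.
(1.645 + 0.842) / 0.4118 = 2.487 / 0.4118 = 6.039.
n = 6.039² + 3 = 36.47 + 3 = 39.5.
Round up.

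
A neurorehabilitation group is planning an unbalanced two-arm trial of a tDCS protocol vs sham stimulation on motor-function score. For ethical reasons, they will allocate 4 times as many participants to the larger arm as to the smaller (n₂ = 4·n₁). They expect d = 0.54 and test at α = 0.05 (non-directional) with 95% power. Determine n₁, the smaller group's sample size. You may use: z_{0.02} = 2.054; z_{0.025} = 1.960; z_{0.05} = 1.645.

With allocation ratio k = n₂/n₁ = 4, Var(x̄₁−x̄₂) = σ²(1/n₁ + 1/(k·n₁)) = σ²·(k+1)/(k·n₁).
So n₁ = (1 + 1/k)·((z_{α/2} + z_β)/d)² = 1.250 × (3.605/0.54)².
n₁ = 1.250 × 44.57 = 55.7.
Round up: n₁ = 56, giving n₂ = 4 × 56 = 224.

n₁ = 56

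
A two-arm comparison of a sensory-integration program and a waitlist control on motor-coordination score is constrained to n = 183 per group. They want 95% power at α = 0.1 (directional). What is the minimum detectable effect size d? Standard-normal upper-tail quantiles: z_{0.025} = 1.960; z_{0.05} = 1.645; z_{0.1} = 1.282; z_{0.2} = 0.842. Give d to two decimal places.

d_min ≈ 0.31

For two independent groups of n = 183 each: d_min = (z_{α} + z_β)·√(2/n).
z-sum = 1.282 + 1.645 = 2.927.
d_min = 2.927 × √(2/183) = 2.927 × 0.1045 = 0.306.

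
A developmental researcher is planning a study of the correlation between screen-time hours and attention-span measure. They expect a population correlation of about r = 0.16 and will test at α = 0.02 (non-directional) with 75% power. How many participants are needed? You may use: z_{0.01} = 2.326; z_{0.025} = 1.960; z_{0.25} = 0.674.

n = 349

Fisher's z: C = ½·ln((1+r)/(1−r)) = ½·ln(1.3810) = 0.1614.
n = ((z_{α/2} + z_β)/C)² + 3.
(2.326 + 0.674) / 0.1614 = 3.000 / 0.1614 = 18.587.
n = 18.587² + 3 = 345.49 + 3 = 348.5.
Round up.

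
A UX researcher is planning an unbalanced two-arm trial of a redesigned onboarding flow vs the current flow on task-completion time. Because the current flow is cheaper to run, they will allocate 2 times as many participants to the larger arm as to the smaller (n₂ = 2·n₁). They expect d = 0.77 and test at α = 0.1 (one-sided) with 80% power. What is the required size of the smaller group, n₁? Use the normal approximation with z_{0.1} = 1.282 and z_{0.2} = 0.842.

n₁ = 12

With allocation ratio k = n₂/n₁ = 2, Var(x̄₁−x̄₂) = σ²(1/n₁ + 1/(k·n₁)) = σ²·(k+1)/(k·n₁).
So n₁ = (1 + 1/k)·((z_{α} + z_β)/d)² = 1.500 × (2.124/0.77)².
n₁ = 1.500 × 7.61 = 11.4.
Round up: n₁ = 12, giving n₂ = 2 × 12 = 24.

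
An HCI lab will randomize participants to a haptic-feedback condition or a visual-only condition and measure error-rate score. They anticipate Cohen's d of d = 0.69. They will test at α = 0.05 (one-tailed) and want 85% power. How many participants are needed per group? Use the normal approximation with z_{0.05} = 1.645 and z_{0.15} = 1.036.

n = 31 per group

For two independent groups with equal n: n = 2·((z_{α} + z_β) / d)².
z_{α} + z_β = 1.645 + 1.036 = 2.681.
n = 2 × (2.681 / 0.69)² = 2 × 3.886² = 2 × 15.10 = 30.2.
Round up to the next whole participant.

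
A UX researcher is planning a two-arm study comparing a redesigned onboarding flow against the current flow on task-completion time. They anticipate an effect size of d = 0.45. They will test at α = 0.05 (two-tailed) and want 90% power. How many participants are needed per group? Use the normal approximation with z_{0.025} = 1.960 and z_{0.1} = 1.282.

For two independent groups with equal n: n = 2·((z_{α/2} + z_β) / d)².
z_{α/2} + z_β = 1.960 + 1.282 = 3.242.
n = 2 × (3.242 / 0.45)² = 2 × 7.204² = 2 × 51.90 = 103.8.
Round up to the next whole participant.

n = 104 per group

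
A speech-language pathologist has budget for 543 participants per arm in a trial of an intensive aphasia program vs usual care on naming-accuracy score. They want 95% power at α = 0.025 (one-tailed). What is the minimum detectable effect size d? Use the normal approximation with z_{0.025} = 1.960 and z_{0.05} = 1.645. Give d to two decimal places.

d_min ≈ 0.22

For two independent groups of n = 543 each: d_min = (z_{α} + z_β)·√(2/n).
z-sum = 1.960 + 1.645 = 3.605.
d_min = 3.605 × √(2/543) = 3.605 × 0.0607 = 0.219.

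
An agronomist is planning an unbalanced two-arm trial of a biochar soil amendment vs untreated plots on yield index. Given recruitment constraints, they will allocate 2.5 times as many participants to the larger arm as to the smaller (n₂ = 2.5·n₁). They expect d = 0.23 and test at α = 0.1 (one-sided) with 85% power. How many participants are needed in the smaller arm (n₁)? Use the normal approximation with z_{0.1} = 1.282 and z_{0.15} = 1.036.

With allocation ratio k = n₂/n₁ = 2.5, Var(x̄₁−x̄₂) = σ²(1/n₁ + 1/(k·n₁)) = σ²·(k+1)/(k·n₁).
So n₁ = (1 + 1/k)·((z_{α} + z_β)/d)² = 1.400 × (2.318/0.23)².
n₁ = 1.400 × 101.57 = 142.2.
Round up: n₁ = 143, giving n₂ = ⌈2.5 × 143⌉ = ⌈357.5⌉ = 358.

n₁ = 143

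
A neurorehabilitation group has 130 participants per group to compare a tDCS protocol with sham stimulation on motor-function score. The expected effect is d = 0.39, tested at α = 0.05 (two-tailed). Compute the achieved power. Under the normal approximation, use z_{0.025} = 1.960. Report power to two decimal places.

power ≈ 0.88

For two equal groups, power = Φ(d·√(n/2) − z_{α/2}).
d·√(n/2) = 0.39 × √(130/2) = 0.39 × 8.062 = 3.144.
z_β = 3.144 − 1.960 = 1.184.
Power = Φ(1.184) = 0.882.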